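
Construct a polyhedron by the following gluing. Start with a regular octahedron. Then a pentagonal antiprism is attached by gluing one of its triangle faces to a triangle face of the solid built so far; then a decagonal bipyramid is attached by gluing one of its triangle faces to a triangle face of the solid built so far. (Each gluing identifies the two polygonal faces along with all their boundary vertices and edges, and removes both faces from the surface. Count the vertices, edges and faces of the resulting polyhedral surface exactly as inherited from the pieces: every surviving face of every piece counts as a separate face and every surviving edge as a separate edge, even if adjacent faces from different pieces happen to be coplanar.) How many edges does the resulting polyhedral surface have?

A regular octahedron: V=6, E=12, F=8.
Attach a pentagonal antiprism (V=10, E=20, F=12) along a 3-gon: merge 3 vertices and 3 edges, delete both glued faces → V=13, E=29, F=18.
Attach a decagonal bipyramid (V=12, E=30, F=20) along a 3-gon: merge 3 vertices and 3 edges, delete both glued faces → V=22, E=56, F=36.
Check: V − E + F = 22 − 56 + 36 = 2.

56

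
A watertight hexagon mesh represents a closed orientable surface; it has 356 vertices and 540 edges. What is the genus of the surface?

Every face is a hexagon and each edge borders two faces, so 6F = 2·540, giving F = 180.
χ = V − E + F = 356 − 540 + 180 = -4.
For a closed orientable surface χ = 2 − 2g, so g = (2 − (-4))/2 = 3.

3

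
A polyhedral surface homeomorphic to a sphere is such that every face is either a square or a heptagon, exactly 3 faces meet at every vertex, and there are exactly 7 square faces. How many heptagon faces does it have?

Let x be the number of heptagons; then F = 7 + x.
Edge–face incidences: 2E = 4·7 + 7·x = 28 + 7x.
Every vertex has degree 3, so 3V = 2E.
Euler: V − E + F = 2 ⇒ (2E)/3 − E + (7 + x) = 2.
Multiply by 6: 2·(2E) − 3·(2E) + 6·(7 + x) = 12, i.e. 42 + 6x − (28 + 7x) = 12.
Collecting terms: −x + 14 = 12, so −x = −2, so x = 2.
Then 2E = 28 + 7·2 = 42, so E = 21, V = 2E/3 = 14, F = 7 + 2 = 9.

2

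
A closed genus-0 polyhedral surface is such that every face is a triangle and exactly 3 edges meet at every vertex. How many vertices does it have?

4

Each face has 3 edges and each edge borders two faces, so 2E = 3F.
Each vertex has degree 3, so 3V = 2E and hence V = 3F/3.
Euler: V − E + F = 2 ⇒ (3F/3) − (3F/2) + F = 2.
Multiply by 6: (6 − 9 + 6)F = 12, i.e. 3F = 12.
So F = 4, E = 3·4/2 = 6, V = 3·4/3 = 4.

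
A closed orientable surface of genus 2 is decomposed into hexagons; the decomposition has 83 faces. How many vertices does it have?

χ = 2 − 2·2 = -2, and every face is a hexagon so 6F = 2E.
E = 6·83/2 = 249. Then V = -2 + E − F = -2 + 249 − 83 = 164.

164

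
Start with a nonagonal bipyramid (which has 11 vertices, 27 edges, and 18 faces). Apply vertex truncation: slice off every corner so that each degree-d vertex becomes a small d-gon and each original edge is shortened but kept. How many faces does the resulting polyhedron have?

29

Truncation replaces each original edge-end by a new vertex, so V′ = 2E = 54.
Each original edge survives, and each old vertex of degree d contributes d new edges; summing degrees gives Σd = 2E, so E′ = E + 2E = 3E = 81.
Each original face survives and each original vertex becomes one new face: F′ = F + V = 29.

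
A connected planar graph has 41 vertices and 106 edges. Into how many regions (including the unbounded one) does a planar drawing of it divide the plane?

Euler's formula for a connected plane graph: V − E + F = 2, so F = 2 − 41 + 106 = 67.

67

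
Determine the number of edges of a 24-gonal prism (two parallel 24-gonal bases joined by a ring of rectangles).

A prism on an n-gon has two n-gon bases and n rectangular sides: V = 2·24 = 48, E = 3·24 = 72, F = 24 + 2 = 26.

72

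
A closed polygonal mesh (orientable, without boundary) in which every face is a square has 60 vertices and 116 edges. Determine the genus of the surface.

Every face is a square and each edge borders two faces, so 4F = 2·116, giving F = 58.
χ = V − E + F = 60 − 116 + 58 = 2.
For a closed orientable surface χ = 2 − 2g, so g = (2 − (2))/2 = 0.

0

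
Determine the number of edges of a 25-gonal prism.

A prism on an n-gon has two n-gon bases and n rectangular sides: V = 2·25 = 50, E = 3·25 = 75, F = 25 + 2 = 27.

75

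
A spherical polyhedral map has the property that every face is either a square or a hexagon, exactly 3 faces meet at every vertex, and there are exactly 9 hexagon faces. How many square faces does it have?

6

Let x be the number of squares; then F = 9 + x.
Edge–face incidences: 2E = 6·9 + 4·x = 54 + 4x.
Every vertex has degree 3, so 3V = 2E.
Euler: V − E + F = 2 ⇒ (2E)/3 − E + (9 + x) = 2.
Multiply by 6: 2·(2E) − 3·(2E) + 6·(9 + x) = 12, i.e. 54 + 6x − (54 + 4x) = 12.
Collecting terms: 2x = 12, so x = 6.
Then 2E = 54 + 4·6 = 78, so E = 39, V = 2E/3 = 26, F = 9 + 6 = 15.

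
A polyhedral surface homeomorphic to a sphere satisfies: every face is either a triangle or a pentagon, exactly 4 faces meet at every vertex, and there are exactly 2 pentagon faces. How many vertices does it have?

Let x be the number of triangles; then F = 2 + x.
Edge–face incidences: 2E = 5·2 + 3·x = 10 + 3x.
Every vertex has degree 4, so 4V = 2E.
Euler: V − E + F = 2 ⇒ (2E)/4 − E + (2 + x) = 2.
Multiply by 8: 2·(2E) − 4·(2E) + 8·(2 + x) = 16, i.e. 16 + 8x − 2·(10 + 3x) = 16.
Collecting terms: 2x − 4 = 16, so 2x = 20, so x = 10.
Then 2E = 10 + 3·10 = 40, so E = 20, V = 2E/4 = 10, F = 2 + 10 = 12.

10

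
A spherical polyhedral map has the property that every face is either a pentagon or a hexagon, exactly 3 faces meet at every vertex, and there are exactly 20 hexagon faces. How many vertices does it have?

60

Let x be the number of pentagons; then F = 20 + x.
Edge–face incidences: 2E = 6·20 + 5·x = 120 + 5x.
Every vertex has degree 3, so 3V = 2E.
Euler: V − E + F = 2 ⇒ (2E)/3 − E + (20 + x) = 2.
Multiply by 6: 2·(2E) − 3·(2E) + 6·(20 + x) = 12, i.e. 120 + 6x − (120 + 5x) = 12.
Collecting terms: x = 12.
Then 2E = 120 + 5·12 = 180, so E = 90, V = 2E/3 = 60, F = 20 + 12 = 32.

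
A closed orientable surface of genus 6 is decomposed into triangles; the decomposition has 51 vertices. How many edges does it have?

183

χ = 2 − 2·6 = -10, and every face is a triangle so 3F = 2E.
V − E + F = -10 with E = 3F/2 gives 51 − (3/2 − 1)·F = -10, so F = 122 and E = 183.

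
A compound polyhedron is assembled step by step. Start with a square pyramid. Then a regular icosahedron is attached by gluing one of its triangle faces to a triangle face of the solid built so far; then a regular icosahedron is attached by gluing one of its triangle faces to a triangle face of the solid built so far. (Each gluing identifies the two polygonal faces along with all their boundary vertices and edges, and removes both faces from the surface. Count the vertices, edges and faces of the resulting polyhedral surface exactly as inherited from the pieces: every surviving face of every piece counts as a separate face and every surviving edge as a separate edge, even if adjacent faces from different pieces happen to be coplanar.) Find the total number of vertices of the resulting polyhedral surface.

23

A square pyramid: V=5, E=8, F=5.
Attach a regular icosahedron (V=12, E=30, F=20) along a 3-gon: merge 3 vertices and 3 edges, delete both glued faces → V=14, E=35, F=23.
Attach a regular icosahedron (V=12, E=30, F=20) along a 3-gon: merge 3 vertices and 3 edges, delete both glued faces → V=23, E=62, F=41.
Check: V − E + F = 23 − 62 + 41 = 2.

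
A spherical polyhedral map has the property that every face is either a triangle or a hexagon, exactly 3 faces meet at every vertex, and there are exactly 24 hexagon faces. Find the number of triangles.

4

Let x be the number of triangles; then F = 24 + x.
Edge–face incidences: 2E = 6·24 + 3·x = 144 + 3x.
Every vertex has degree 3, so 3V = 2E.
Euler: V − E + F = 2 ⇒ (2E)/3 − E + (24 + x) = 2.
Multiply by 6: 2·(2E) − 3·(2E) + 6·(24 + x) = 12, i.e. 144 + 6x − (144 + 3x) = 12.
Collecting terms: 3x = 12, so x = 4.
Then 2E = 144 + 3·4 = 156, so E = 78, V = 2E/3 = 52, F = 24 + 4 = 28.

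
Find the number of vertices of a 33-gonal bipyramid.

A bipyramid over an n-gon has 2n triangular faces and n + 2 vertices: V = 33 + 2 = 35, E = 3·33 = 99, F = 2·33 = 66.

35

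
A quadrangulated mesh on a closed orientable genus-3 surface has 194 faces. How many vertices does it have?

190

χ = 2 − 2·3 = -4, and every face is a square so 4F = 2E.
E = 4·194/2 = 388. Then V = -4 + E − F = -4 + 388 − 194 = 190.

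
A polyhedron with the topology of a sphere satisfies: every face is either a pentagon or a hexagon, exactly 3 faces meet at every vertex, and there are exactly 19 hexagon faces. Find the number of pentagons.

12

Let x be the number of pentagons; then F = 19 + x.
Edge–face incidences: 2E = 6·19 + 5·x = 114 + 5x.
Every vertex has degree 3, so 3V = 2E.
Euler: V − E + F = 2 ⇒ (2E)/3 − E + (19 + x) = 2.
Multiply by 6: 2·(2E) − 3·(2E) + 6·(19 + x) = 12, i.e. 114 + 6x − (114 + 5x) = 12.
Collecting terms: x = 12.
Then 2E = 114 + 5·12 = 174, so E = 87, V = 2E/3 = 58, F = 19 + 12 = 31.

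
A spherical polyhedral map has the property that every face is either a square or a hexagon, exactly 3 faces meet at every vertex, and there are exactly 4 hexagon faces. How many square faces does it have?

6

Let x be the number of squares; then F = 4 + x.
Edge–face incidences: 2E = 6·4 + 4·x = 24 + 4x.
Every vertex has degree 3, so 3V = 2E.
Euler: V − E + F = 2 ⇒ (2E)/3 − E + (4 + x) = 2.
Multiply by 6: 2·(2E) − 3·(2E) + 6·(4 + x) = 12, i.e. 24 + 6x − (24 + 4x) = 12.
Collecting terms: 2x = 12, so x = 6.
Then 2E = 24 + 4·6 = 48, so E = 24, V = 2E/3 = 16, F = 4 + 6 = 10.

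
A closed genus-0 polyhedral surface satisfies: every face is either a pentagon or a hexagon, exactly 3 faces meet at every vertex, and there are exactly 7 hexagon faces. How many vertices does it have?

Let x be the number of pentagons; then F = 7 + x.
Edge–face incidences: 2E = 6·7 + 5·x = 42 + 5x.
Every vertex has degree 3, so 3V = 2E.
Euler: V − E + F = 2 ⇒ (2E)/3 − E + (7 + x) = 2.
Multiply by 6: 2·(2E) − 3·(2E) + 6·(7 + x) = 12, i.e. 42 + 6x − (42 + 5x) = 12.
Collecting terms: x = 12.
Then 2E = 42 + 5·12 = 102, so E = 51, V = 2E/3 = 34, F = 7 + 12 = 19.

34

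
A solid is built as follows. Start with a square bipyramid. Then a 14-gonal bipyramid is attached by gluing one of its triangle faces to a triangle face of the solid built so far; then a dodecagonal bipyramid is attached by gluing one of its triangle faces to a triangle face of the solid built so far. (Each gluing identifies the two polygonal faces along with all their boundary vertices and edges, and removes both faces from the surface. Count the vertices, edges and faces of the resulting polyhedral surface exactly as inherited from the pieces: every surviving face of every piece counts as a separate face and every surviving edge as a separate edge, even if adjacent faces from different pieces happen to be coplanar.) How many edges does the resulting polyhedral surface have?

84

A square bipyramid: V=6, E=12, F=8.
Attach a 14-gonal bipyramid (V=16, E=42, F=28) along a 3-gon: merge 3 vertices and 3 edges, delete both glued faces → V=19, E=51, F=34.
Attach a dodecagonal bipyramid (V=14, E=36, F=24) along a 3-gon: merge 3 vertices and 3 edges, delete both glued faces → V=30, E=84, F=56.
Check: V − E + F = 30 − 84 + 56 = 2.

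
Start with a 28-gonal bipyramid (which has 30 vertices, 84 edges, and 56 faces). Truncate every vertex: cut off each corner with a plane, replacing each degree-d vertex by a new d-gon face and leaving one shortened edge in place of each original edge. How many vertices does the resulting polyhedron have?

168

Truncation replaces each original edge-end by a new vertex, so V′ = 2E = 168.
Each original edge survives, and each old vertex of degree d contributes d new edges; summing degrees gives Σd = 2E, so E′ = E + 2E = 3E = 252.
Each original face survives and each original vertex becomes one new face: F′ = F + V = 86.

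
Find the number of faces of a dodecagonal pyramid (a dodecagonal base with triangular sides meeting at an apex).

A pyramid on an n-gon base has one n-gon and n triangles: V = 12 + 1 = 13, E = 2·12 = 24, F = 12 + 1 = 13.

13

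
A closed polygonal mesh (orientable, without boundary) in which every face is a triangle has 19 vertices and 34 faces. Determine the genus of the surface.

Every face is a triangle, so 2E = 3·34 = 102, giving E = 51.
χ = V − E + F = 19 − 51 + 34 = 2.
For a closed orientable surface χ = 2 − 2g, so g = (2 − (2))/2 = 0.

0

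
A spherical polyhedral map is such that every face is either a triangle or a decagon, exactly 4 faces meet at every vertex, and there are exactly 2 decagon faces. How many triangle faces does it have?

20

Let x be the number of triangles; then F = 2 + x.
Edge–face incidences: 2E = 10·2 + 3·x = 20 + 3x.
Every vertex has degree 4, so 4V = 2E.
Euler: V − E + F = 2 ⇒ (2E)/4 − E + (2 + x) = 2.
Multiply by 8: 2·(2E) − 4·(2E) + 8·(2 + x) = 16, i.e. 16 + 8x − 2·(20 + 3x) = 16.
Collecting terms: 2x − 24 = 16, so 2x = 40, so x = 20.
Then 2E = 20 + 3·20 = 80, so E = 40, V = 2E/4 = 20, F = 2 + 20 = 22.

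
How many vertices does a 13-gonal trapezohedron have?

28

The n-trapezohedron (dual of the n-antiprism) has V = 2·13 + 2 = 28, E = 4·13 = 52, F = 2·13 = 26.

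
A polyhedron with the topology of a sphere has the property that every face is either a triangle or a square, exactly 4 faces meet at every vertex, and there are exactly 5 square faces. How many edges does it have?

Let x be the number of triangles; then F = 5 + x.
Edge–face incidences: 2E = 4·5 + 3·x = 20 + 3x.
Every vertex has degree 4, so 4V = 2E.
Euler: V − E + F = 2 ⇒ (2E)/4 − E + (5 + x) = 2.
Multiply by 8: 2·(2E) − 4·(2E) + 8·(5 + x) = 16, i.e. 40 + 8x − 2·(20 + 3x) = 16.
Collecting terms: 2x = 16, so x = 8.
Then 2E = 20 + 3·8 = 44, so E = 22, V = 2E/4 = 11, F = 5 + 8 = 13.

22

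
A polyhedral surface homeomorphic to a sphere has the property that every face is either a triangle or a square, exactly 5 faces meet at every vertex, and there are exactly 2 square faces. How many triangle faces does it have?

Let x be the number of triangles; then F = 2 + x.
Edge–face incidences: 2E = 4·2 + 3·x = 8 + 3x.
Every vertex has degree 5, so 5V = 2E.
Euler: V − E + F = 2 ⇒ (2E)/5 − E + (2 + x) = 2.
Multiply by 10: 2·(2E) − 5·(2E) + 10·(2 + x) = 20, i.e. 20 + 10x − 3·(8 + 3x) = 20.
Collecting terms: x − 4 = 20, so x = 24.
Then 2E = 8 + 3·24 = 80, so E = 40, V = 2E/5 = 16, F = 2 + 24 = 26.

24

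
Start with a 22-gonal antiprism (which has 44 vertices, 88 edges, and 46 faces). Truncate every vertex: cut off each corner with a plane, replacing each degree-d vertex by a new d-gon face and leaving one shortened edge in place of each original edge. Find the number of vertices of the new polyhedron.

176

Truncation replaces each original edge-end by a new vertex, so V′ = 2E = 176.
Each original edge survives, and each old vertex of degree d contributes d new edges; summing degrees gives Σd = 2E, so E′ = E + 2E = 3E = 264.
Each original face survives and each original vertex becomes one new face: F′ = F + V = 90.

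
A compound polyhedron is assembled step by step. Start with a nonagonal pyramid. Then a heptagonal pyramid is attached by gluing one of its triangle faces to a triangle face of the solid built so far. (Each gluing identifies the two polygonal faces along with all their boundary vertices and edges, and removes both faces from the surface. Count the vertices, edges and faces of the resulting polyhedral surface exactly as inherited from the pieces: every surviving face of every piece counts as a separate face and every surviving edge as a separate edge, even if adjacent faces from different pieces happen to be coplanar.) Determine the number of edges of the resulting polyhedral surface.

A nonagonal pyramid: V=10, E=18, F=10.
Attach a heptagonal pyramid (V=8, E=14, F=8) along a 3-gon: merge 3 vertices and 3 edges, delete both glued faces → V=15, E=29, F=16.
Check: V − E + F = 15 − 29 + 16 = 2.

29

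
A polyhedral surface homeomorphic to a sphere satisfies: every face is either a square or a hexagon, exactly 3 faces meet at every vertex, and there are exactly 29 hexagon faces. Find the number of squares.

Let x be the number of squares; then F = 29 + x.
Edge–face incidences: 2E = 6·29 + 4·x = 174 + 4x.
Every vertex has degree 3, so 3V = 2E.
Euler: V − E + F = 2 ⇒ (2E)/3 − E + (29 + x) = 2.
Multiply by 6: 2·(2E) − 3·(2E) + 6·(29 + x) = 12, i.e. 174 + 6x − (174 + 4x) = 12.
Collecting terms: 2x = 12, so x = 6.
Then 2E = 174 + 4·6 = 198, so E = 99, V = 2E/3 = 66, F = 29 + 6 = 35.

6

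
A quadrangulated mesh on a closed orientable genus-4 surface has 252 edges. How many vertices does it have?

120

χ = 2 − 2·4 = -6, and every face is a square so 4F = 2E.
F = 2E/4 = 126. Then V = -6 + E − F = -6 + 252 − 126 = 120.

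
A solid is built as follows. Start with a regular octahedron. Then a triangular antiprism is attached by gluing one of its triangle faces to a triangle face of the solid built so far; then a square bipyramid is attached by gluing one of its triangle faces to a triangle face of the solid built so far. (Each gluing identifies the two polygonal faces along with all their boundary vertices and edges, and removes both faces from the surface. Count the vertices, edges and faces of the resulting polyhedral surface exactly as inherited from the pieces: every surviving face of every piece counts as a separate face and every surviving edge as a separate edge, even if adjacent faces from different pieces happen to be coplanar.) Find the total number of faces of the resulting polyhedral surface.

20

A regular octahedron: V=6, E=12, F=8.
Attach a triangular antiprism (V=6, E=12, F=8) along a 3-gon: merge 3 vertices and 3 edges, delete both glued faces → V=9, E=21, F=14.
Attach a square bipyramid (V=6, E=12, F=8) along a 3-gon: merge 3 vertices and 3 edges, delete both glued faces → V=12, E=30, F=20.
Check: V − E + F = 12 − 30 + 20 = 2.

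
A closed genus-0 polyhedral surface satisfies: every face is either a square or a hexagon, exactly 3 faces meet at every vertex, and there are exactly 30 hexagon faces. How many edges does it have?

Let x be the number of squares; then F = 30 + x.
Edge–face incidences: 2E = 6·30 + 4·x = 180 + 4x.
Every vertex has degree 3, so 3V = 2E.
Euler: V − E + F = 2 ⇒ (2E)/3 − E + (30 + x) = 2.
Multiply by 6: 2·(2E) − 3·(2E) + 6·(30 + x) = 12, i.e. 180 + 6x − (180 + 4x) = 12.
Collecting terms: 2x = 12, so x = 6.
Then 2E = 180 + 4·6 = 204, so E = 102, V = 2E/3 = 68, F = 30 + 6 = 36.

102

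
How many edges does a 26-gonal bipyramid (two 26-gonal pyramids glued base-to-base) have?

A bipyramid over an n-gon has 2n triangular faces and n + 2 vertices: V = 26 + 2 = 28, E = 3·26 = 78, F = 2·26 = 52.

78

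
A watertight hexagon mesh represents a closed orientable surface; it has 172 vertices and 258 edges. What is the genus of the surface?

Every face is a hexagon and each edge borders two faces, so 6F = 2·258, giving F = 86.
χ = V − E + F = 172 − 258 + 86 = 0.
For a closed orientable surface χ = 2 − 2g, so g = (2 − (0))/2 = 1.

1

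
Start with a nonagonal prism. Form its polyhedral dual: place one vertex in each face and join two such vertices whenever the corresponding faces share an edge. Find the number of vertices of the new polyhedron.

The base solid has V = 18, E = 27, F = 11.
The dual swaps V and F and preserves E: V′ = F = 11, E′ = E = 27, F′ = V = 18.

11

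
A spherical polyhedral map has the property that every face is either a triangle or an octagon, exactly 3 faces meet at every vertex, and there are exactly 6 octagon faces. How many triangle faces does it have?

8

Let x be the number of triangles; then F = 6 + x.
Edge–face incidences: 2E = 8·6 + 3·x = 48 + 3x.
Every vertex has degree 3, so 3V = 2E.
Euler: V − E + F = 2 ⇒ (2E)/3 − E + (6 + x) = 2.
Multiply by 6: 2·(2E) − 3·(2E) + 6·(6 + x) = 12, i.e. 36 + 6x − (48 + 3x) = 12.
Collecting terms: 3x − 12 = 12, so 3x = 24, so x = 8.
Then 2E = 48 + 3·8 = 72, so E = 36, V = 2E/3 = 24, F = 6 + 8 = 14.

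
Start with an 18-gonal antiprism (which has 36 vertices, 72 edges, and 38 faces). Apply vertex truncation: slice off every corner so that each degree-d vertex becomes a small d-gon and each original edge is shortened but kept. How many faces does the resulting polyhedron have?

74

Truncation replaces each original edge-end by a new vertex, so V′ = 2E = 144.
Each original edge survives, and each old vertex of degree d contributes d new edges; summing degrees gives Σd = 2E, so E′ = E + 2E = 3E = 216.
Each original face survives and each original vertex becomes one new face: F′ = F + V = 74.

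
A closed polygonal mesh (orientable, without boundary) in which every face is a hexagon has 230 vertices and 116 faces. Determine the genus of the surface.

Every face is a hexagon, so 2E = 6·116 = 696, giving E = 348.
χ = V − E + F = 230 − 348 + 116 = -2.
For a closed orientable surface χ = 2 − 2g, so g = (2 − (-2))/2 = 2.

2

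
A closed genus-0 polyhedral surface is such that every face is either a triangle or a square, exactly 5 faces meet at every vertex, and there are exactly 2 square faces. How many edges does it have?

40

Let x be the number of triangles; then F = 2 + x.
Edge–face incidences: 2E = 4·2 + 3·x = 8 + 3x.
Every vertex has degree 5, so 5V = 2E.
Euler: V − E + F = 2 ⇒ (2E)/5 − E + (2 + x) = 2.
Multiply by 10: 2·(2E) − 5·(2E) + 10·(2 + x) = 20, i.e. 20 + 10x − 3·(8 + 3x) = 20.
Collecting terms: x − 4 = 20, so x = 24.
Then 2E = 8 + 3·24 = 80, so E = 40, V = 2E/5 = 16, F = 2 + 24 = 26.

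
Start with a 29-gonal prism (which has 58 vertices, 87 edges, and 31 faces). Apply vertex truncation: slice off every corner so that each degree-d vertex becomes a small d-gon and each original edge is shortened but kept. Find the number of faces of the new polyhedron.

Truncation replaces each original edge-end by a new vertex, so V′ = 2E = 174.
Each original edge survives, and each old vertex of degree d contributes d new edges; summing degrees gives Σd = 2E, so E′ = E + 2E = 3E = 261.
Each original face survives and each original vertex becomes one new face: F′ = F + V = 89.

89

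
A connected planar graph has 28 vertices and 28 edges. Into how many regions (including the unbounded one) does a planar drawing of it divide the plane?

Euler's formula for a connected plane graph: V − E + F = 2, so F = 2 − 28 + 28 = 2.

2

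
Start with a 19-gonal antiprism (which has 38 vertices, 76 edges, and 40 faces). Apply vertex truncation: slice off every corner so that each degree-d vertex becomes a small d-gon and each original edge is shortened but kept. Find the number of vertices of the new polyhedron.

152

Truncation replaces each original edge-end by a new vertex, so V′ = 2E = 152.
Each original edge survives, and each old vertex of degree d contributes d new edges; summing degrees gives Σd = 2E, so E′ = E + 2E = 3E = 228.
Each original face survives and each original vertex becomes one new face: F′ = F + V = 78.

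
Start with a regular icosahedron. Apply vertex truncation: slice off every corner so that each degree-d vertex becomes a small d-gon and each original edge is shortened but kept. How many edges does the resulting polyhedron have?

90

The base solid has V = 12, E = 30, F = 20.
Truncation replaces each original edge-end by a new vertex, so V′ = 2E = 60.
Each original edge survives, and each old vertex of degree d contributes d new edges; summing degrees gives Σd = 2E, so E′ = E + 2E = 3E = 90.
Each original face survives and each original vertex becomes one new face: F′ = F + V = 32.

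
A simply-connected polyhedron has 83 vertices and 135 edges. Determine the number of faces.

54

Here V − E + F = 2.
F = 2 − V + E = 2 − 83 + 135 = 54.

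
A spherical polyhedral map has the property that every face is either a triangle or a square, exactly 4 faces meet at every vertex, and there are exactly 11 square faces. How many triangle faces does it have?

Let x be the number of triangles; then F = 11 + x.
Edge–face incidences: 2E = 4·11 + 3·x = 44 + 3x.
Every vertex has degree 4, so 4V = 2E.
Euler: V − E + F = 2 ⇒ (2E)/4 − E + (11 + x) = 2.
Multiply by 8: 2·(2E) − 4·(2E) + 8·(11 + x) = 16, i.e. 88 + 8x − 2·(44 + 3x) = 16.
Collecting terms: 2x = 16, so x = 8.
Then 2E = 44 + 3·8 = 68, so E = 34, V = 2E/4 = 17, F = 11 + 8 = 19.

8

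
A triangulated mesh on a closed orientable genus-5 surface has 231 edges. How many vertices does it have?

χ = 2 − 2·5 = -8, and every face is a triangle so 3F = 2E.
F = 2E/3 = 154. Then V = -8 + E − F = -8 + 231 − 154 = 69.

69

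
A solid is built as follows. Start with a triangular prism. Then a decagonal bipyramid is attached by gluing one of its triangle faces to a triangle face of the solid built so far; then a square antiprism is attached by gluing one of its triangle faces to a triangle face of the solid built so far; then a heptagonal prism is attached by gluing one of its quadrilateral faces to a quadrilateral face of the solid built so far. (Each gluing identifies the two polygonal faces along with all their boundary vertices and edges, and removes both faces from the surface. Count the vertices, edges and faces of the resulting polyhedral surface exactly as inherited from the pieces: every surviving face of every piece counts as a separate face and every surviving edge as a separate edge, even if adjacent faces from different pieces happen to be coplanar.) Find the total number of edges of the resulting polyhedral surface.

A triangular prism: V=6, E=9, F=5.
Attach a decagonal bipyramid (V=12, E=30, F=20) along a 3-gon: merge 3 vertices and 3 edges, delete both glued faces → V=15, E=36, F=23.
Attach a square antiprism (V=8, E=16, F=10) along a 3-gon: merge 3 vertices and 3 edges, delete both glued faces → V=20, E=49, F=31.
Attach a heptagonal prism (V=14, E=21, F=9) along a 4-gon: merge 4 vertices and 4 edges, delete both glued faces → V=30, E=66, F=38.
Check: V − E + F = 30 − 66 + 38 = 2.

66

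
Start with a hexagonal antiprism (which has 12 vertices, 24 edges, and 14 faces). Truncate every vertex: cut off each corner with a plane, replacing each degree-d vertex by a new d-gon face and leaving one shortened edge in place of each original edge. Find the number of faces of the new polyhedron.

Truncation replaces each original edge-end by a new vertex, so V′ = 2E = 48.
Each original edge survives, and each old vertex of degree d contributes d new edges; summing degrees gives Σd = 2E, so E′ = E + 2E = 3E = 72.
Each original face survives and each original vertex becomes one new face: F′ = F + V = 26.

26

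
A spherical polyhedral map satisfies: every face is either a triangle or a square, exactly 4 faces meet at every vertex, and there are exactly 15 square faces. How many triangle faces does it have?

Let x be the number of triangles; then F = 15 + x.
Edge–face incidences: 2E = 4·15 + 3·x = 60 + 3x.
Every vertex has degree 4, so 4V = 2E.
Euler: V − E + F = 2 ⇒ (2E)/4 − E + (15 + x) = 2.
Multiply by 8: 2·(2E) − 4·(2E) + 8·(15 + x) = 16, i.e. 120 + 8x − 2·(60 + 3x) = 16.
Collecting terms: 2x = 16, so x = 8.
Then 2E = 60 + 3·8 = 84, so E = 42, V = 2E/4 = 21, F = 15 + 8 = 23.

8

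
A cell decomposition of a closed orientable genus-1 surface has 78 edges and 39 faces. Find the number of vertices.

For a closed orientable surface of genus 1, χ = 2 − 2·1 = 0.
V = 0 + E − F = 0 + 78 − 39 = 39.

39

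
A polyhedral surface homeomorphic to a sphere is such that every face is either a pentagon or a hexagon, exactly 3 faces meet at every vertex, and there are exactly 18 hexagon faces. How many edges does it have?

Let x be the number of pentagons; then F = 18 + x.
Edge–face incidences: 2E = 6·18 + 5·x = 108 + 5x.
Every vertex has degree 3, so 3V = 2E.
Euler: V − E + F = 2 ⇒ (2E)/3 − E + (18 + x) = 2.
Multiply by 6: 2·(2E) − 3·(2E) + 6·(18 + x) = 12, i.e. 108 + 6x − (108 + 5x) = 12.
Collecting terms: x = 12.
Then 2E = 108 + 5·12 = 168, so E = 84, V = 2E/3 = 56, F = 18 + 12 = 30.

84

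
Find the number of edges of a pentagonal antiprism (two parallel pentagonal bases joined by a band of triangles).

20

An antiprism on an n-gon has two n-gon caps and 2n triangles: V = 2·5 = 10, E = 4·5 = 20, F = 2·5 + 2 = 12.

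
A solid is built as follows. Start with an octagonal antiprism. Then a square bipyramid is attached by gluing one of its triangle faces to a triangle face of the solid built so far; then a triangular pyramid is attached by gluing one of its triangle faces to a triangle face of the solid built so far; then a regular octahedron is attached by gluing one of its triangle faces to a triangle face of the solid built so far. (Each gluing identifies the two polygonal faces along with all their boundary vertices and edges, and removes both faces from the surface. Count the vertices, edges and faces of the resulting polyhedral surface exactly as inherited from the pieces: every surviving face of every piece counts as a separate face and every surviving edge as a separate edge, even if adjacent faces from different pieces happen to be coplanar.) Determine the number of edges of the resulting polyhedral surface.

53

An octagonal antiprism: V=16, E=32, F=18.
Attach a square bipyramid (V=6, E=12, F=8) along a 3-gon: merge 3 vertices and 3 edges, delete both glued faces → V=19, E=41, F=24.
Attach a triangular pyramid (V=4, E=6, F=4) along a 3-gon: merge 3 vertices and 3 edges, delete both glued faces → V=20, E=44, F=26.
Attach a regular octahedron (V=6, E=12, F=8) along a 3-gon: merge 3 vertices and 3 edges, delete both glued faces → V=23, E=53, F=32.
Check: V − E + F = 23 − 53 + 32 = 2.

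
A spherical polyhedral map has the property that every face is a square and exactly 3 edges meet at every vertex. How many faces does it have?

Each face has 4 edges and each edge borders two faces, so 2E = 4F.
Each vertex has degree 3, so 3V = 2E and hence V = 4F/3.
Euler: V − E + F = 2 ⇒ (4F/3) − (4F/2) + F = 2.
Multiply by 6: (8 − 12 + 6)F = 12, i.e. 2F = 12.
So F = 6, E = 4·6/2 = 12, V = 4·6/3 = 8.

6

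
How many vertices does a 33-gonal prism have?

66

A prism on an n-gon has two n-gon bases and n rectangular sides: V = 2·33 = 66, E = 3·33 = 99, F = 33 + 2 = 35.
Check: V − E + F = 66 − 99 + 35 = 2.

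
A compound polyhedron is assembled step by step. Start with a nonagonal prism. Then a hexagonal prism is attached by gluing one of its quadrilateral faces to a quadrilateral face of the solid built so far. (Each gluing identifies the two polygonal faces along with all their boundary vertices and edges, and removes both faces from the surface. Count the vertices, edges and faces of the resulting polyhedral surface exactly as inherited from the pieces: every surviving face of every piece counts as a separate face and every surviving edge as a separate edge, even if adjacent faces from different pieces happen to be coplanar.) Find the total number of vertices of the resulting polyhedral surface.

A nonagonal prism: V=18, E=27, F=11.
Attach a hexagonal prism (V=12, E=18, F=8) along a 4-gon: merge 4 vertices and 4 edges, delete both glued faces → V=26, E=41, F=17.
Check: V − E + F = 26 − 41 + 17 = 2.

26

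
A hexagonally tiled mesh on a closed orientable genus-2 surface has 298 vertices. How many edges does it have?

χ = 2 − 2·2 = -2, and every face is a hexagon so 6F = 2E.
V − E + F = -2 with E = 6F/2 gives 298 − (6/2 − 1)·F = -2, so F = 150 and E = 450.

450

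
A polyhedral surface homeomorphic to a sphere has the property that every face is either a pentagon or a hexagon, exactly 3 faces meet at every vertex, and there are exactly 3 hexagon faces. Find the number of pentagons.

Let x be the number of pentagons; then F = 3 + x.
Edge–face incidences: 2E = 6·3 + 5·x = 18 + 5x.
Every vertex has degree 3, so 3V = 2E.
Euler: V − E + F = 2 ⇒ (2E)/3 − E + (3 + x) = 2.
Multiply by 6: 2·(2E) − 3·(2E) + 6·(3 + x) = 12, i.e. 18 + 6x − (18 + 5x) = 12.
Collecting terms: x = 12.
Then 2E = 18 + 5·12 = 78, so E = 39, V = 2E/3 = 26, F = 3 + 12 = 15.

12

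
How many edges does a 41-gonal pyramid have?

A pyramid on an n-gon base has one n-gon and n triangles: V = 41 + 1 = 42, E = 2·41 = 82, F = 41 + 1 = 42.

82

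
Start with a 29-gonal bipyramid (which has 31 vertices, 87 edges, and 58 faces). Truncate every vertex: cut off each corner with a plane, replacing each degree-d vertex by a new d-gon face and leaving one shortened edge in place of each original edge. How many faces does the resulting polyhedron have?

89

Truncation replaces each original edge-end by a new vertex, so V′ = 2E = 174.
Each original edge survives, and each old vertex of degree d contributes d new edges; summing degrees gives Σd = 2E, so E′ = E + 2E = 3E = 261.
Each original face survives and each original vertex becomes one new face: F′ = F + V = 89.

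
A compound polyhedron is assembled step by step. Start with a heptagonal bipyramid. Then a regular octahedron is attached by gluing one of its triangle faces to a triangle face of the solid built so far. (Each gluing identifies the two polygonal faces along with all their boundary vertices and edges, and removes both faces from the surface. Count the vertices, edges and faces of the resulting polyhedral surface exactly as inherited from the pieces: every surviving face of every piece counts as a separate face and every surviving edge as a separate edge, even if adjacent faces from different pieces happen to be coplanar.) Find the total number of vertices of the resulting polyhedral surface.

A heptagonal bipyramid: V=9, E=21, F=14.
Attach a regular octahedron (V=6, E=12, F=8) along a 3-gon: merge 3 vertices and 3 edges, delete both glued faces → V=12, E=30, F=20.
Check: V − E + F = 12 − 30 + 20 = 2.

12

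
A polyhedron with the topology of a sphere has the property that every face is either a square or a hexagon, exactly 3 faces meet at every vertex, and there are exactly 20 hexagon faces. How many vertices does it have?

48

Let x be the number of squares; then F = 20 + x.
Edge–face incidences: 2E = 6·20 + 4·x = 120 + 4x.
Every vertex has degree 3, so 3V = 2E.
Euler: V − E + F = 2 ⇒ (2E)/3 − E + (20 + x) = 2.
Multiply by 6: 2·(2E) − 3·(2E) + 6·(20 + x) = 12, i.e. 120 + 6x − (120 + 4x) = 12.
Collecting terms: 2x = 12, so x = 6.
Then 2E = 120 + 4·6 = 144, so E = 72, V = 2E/3 = 48, F = 20 + 6 = 26.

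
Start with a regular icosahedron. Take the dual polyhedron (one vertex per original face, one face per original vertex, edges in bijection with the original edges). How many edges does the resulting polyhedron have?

The base solid has V = 12, E = 30, F = 20.
The dual swaps V and F and preserves E: V′ = F = 20, E′ = E = 30, F′ = V = 12.

30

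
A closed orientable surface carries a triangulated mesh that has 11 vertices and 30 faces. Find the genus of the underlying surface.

Every face is a triangle, so 2E = 3·30 = 90, giving E = 45.
χ = V − E + F = 11 − 45 + 30 = -4.
For a closed orientable surface χ = 2 − 2g, so g = (2 − (-4))/2 = 3.

3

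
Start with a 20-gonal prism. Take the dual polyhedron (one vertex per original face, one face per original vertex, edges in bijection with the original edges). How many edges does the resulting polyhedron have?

The base solid has V = 40, E = 60, F = 22.
The dual swaps V and F and preserves E: V′ = F = 22, E′ = E = 60, F′ = V = 40.

60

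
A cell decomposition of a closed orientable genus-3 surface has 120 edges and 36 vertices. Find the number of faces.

For a closed orientable surface of genus 3, χ = 2 − 2·3 = -4.
F = -4 − V + E = -4 − 36 + 120 = 80.

80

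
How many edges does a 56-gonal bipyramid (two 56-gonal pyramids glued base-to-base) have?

168

A bipyramid over an n-gon has 2n triangular faces and n + 2 vertices: V = 56 + 2 = 58, E = 3·56 = 168, F = 2·56 = 112.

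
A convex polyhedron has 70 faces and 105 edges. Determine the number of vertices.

Here V − E + F = 2.
V = 2 + E − F = 2 + 105 − 70 = 37.

37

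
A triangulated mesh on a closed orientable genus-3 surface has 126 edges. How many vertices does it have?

χ = 2 − 2·3 = -4, and every face is a triangle so 3F = 2E.
F = 2E/3 = 84. Then V = -4 + E − F = -4 + 126 − 84 = 38.

38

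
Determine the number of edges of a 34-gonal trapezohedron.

The n-trapezohedron (dual of the n-antiprism) has V = 2·34 + 2 = 70, E = 4·34 = 136, F = 2·34 = 68.

136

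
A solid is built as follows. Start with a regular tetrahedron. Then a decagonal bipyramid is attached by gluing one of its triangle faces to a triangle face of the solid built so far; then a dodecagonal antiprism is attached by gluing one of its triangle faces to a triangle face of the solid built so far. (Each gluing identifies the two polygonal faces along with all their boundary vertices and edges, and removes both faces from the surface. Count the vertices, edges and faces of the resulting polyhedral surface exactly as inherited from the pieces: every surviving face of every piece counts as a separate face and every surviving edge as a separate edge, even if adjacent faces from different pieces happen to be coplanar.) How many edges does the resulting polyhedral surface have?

78

A regular tetrahedron: V=4, E=6, F=4.
Attach a decagonal bipyramid (V=12, E=30, F=20) along a 3-gon: merge 3 vertices and 3 edges, delete both glued faces → V=13, E=33, F=22.
Attach a dodecagonal antiprism (V=24, E=48, F=26) along a 3-gon: merge 3 vertices and 3 edges, delete both glued faces → V=34, E=78, F=46.
Check: V − E + F = 34 − 78 + 46 = 2.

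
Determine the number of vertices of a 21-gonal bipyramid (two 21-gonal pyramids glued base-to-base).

23

A bipyramid over an n-gon has 2n triangular faces and n + 2 vertices: V = 21 + 2 = 23, E = 3·21 = 63, F = 2·21 = 42.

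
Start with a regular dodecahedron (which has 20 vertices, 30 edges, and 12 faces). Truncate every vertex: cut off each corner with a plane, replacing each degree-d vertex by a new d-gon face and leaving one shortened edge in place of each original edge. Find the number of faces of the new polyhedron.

32

Truncation replaces each original edge-end by a new vertex, so V′ = 2E = 60.
Each original edge survives, and each old vertex of degree d contributes d new edges; summing degrees gives Σd = 2E, so E′ = E + 2E = 3E = 90.
Each original face survives and each original vertex becomes one new face: F′ = F + V = 32.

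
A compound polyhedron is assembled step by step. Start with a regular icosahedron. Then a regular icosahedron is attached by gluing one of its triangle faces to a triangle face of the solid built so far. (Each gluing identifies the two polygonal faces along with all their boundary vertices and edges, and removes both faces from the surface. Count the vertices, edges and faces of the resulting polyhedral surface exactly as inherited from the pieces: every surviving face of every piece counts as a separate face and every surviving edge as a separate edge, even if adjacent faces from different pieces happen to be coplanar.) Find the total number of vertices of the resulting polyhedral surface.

A regular icosahedron: V=12, E=30, F=20.
Attach a regular icosahedron (V=12, E=30, F=20) along a 3-gon: merge 3 vertices and 3 edges, delete both glued faces → V=21, E=57, F=38.
Check: V − E + F = 21 − 57 + 38 = 2.

21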